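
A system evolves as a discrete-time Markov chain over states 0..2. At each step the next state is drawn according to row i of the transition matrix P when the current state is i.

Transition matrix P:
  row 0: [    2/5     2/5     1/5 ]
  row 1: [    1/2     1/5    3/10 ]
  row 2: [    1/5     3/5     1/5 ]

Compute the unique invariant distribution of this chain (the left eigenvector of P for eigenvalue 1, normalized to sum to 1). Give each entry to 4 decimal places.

Balance equations π_j = Σ_i π_i·P[i][j]:
  π_0 = 2/5·π_0 + 1/2·π_1 + 1/5·π_2
  π_1 = 2/5·π_0 + 1/5·π_1 + 3/5·π_2
  normalize: π_0 + π_1 + π_2 = 1
Solving the linear system gives exactly π = [23/59, 22/59, 14/59].

π = [0.3898, 0.3729, 0.2373]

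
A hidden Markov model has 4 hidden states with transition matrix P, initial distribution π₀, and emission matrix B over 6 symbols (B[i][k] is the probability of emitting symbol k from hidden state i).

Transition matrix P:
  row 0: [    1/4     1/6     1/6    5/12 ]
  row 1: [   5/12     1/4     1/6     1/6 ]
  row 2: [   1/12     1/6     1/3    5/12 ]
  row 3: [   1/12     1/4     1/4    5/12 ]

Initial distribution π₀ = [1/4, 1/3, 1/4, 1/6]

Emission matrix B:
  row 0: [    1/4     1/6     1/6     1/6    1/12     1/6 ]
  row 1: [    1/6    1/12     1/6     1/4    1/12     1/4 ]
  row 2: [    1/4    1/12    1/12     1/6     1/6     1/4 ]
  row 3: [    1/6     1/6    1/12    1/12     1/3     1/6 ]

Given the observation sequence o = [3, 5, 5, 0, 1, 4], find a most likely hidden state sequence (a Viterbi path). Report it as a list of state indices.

t=0: δ = [4.167e-02, 8.333e-02, 4.167e-02, 1.389e-02]  (obs o_0=3)
t=1: δ = [5.787e-03, 5.208e-03, 3.472e-03, 2.894e-03]  ψ = [1, 1, 1, 0]  (obs o_1=5)
t=2: δ = [3.617e-04, 3.255e-04, 2.894e-04, 4.019e-04]  ψ = [1, 1, 2, 0]  (obs o_2=5)
t=3: δ = [3.391e-05, 1.674e-05, 2.512e-05, 2.791e-05]  ψ = [1, 3, 3, 3]  (obs o_3=0)
t=4: δ = [1.413e-06, 5.814e-07, 6.977e-07, 2.355e-06]  ψ = [0, 3, 2, 0]  (obs o_4=1)
t=5: δ = [2.943e-08, 4.906e-08, 9.811e-08, 3.270e-07]  ψ = [0, 3, 3, 3]  (obs o_5=4)
backtrack: best end state = 3; path = [1, 1, 1, 0, 3, 3]

path = [1, 1, 1, 0, 3, 3]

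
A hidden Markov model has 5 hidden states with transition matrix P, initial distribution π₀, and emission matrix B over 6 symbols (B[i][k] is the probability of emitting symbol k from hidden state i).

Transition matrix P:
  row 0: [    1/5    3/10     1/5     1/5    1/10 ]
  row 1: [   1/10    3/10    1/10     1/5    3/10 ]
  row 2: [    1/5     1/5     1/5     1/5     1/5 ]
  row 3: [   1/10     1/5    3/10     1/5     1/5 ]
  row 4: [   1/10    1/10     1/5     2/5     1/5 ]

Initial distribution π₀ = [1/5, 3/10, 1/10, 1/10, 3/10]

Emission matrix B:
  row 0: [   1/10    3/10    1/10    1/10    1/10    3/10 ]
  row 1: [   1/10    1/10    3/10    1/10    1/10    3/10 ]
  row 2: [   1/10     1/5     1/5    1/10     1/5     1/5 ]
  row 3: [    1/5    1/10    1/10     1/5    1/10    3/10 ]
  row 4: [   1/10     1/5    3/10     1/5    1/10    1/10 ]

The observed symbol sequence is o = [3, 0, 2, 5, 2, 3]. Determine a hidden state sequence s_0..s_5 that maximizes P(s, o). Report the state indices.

t=0: δ = [2.000e-02, 3.000e-02, 1.000e-02, 2.000e-02, 6.000e-02]  (obs o_0=3)
t=1: δ = [6.000e-04, 9.000e-04, 1.200e-03, 4.800e-03, 1.200e-03]  ψ = [4, 1, 4, 4, 4]  (obs o_1=0)
t=2: δ = [4.800e-05, 2.880e-04, 2.880e-04, 9.600e-05, 2.880e-04]  ψ = [3, 3, 3, 3, 3]  (obs o_2=2)
t=3: δ = [1.728e-05, 2.592e-05, 1.152e-05, 3.456e-05, 8.640e-06]  ψ = [2, 1, 2, 4, 1]  (obs o_3=5)
t=4: δ = [3.456e-07, 2.333e-06, 2.074e-06, 6.912e-07, 2.333e-06]  ψ = [0, 1, 3, 3, 1]  (obs o_4=2)
t=5: δ = [4.147e-08, 6.998e-08, 4.666e-08, 1.866e-07, 1.400e-07]  ψ = [2, 1, 4, 4, 1]  (obs o_5=3)
backtrack: best end state = 3; path = [4, 3, 1, 1, 4, 3]

path = [4, 3, 1, 1, 4, 3]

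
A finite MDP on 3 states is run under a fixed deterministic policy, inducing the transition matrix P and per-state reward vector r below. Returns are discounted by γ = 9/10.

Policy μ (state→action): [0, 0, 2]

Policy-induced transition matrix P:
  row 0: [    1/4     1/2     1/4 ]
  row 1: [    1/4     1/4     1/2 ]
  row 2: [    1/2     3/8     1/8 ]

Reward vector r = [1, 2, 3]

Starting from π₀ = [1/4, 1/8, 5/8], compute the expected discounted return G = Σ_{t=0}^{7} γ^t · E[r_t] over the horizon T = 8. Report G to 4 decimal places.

G = 11.5315

t=0: π = [0.2500, 0.1250, 0.6250], E[r] = 2.3750, γ^t·E[r] = 2.375000, running G = 2.375000
t=1: π = [0.4063, 0.3906, 0.2031], E[r] = 1.7969, γ^t·E[r] = 1.617188, running G = 3.992188
t=2: π = [0.3008, 0.3770, 0.3223], E[r] = 2.0215, γ^t·E[r] = 1.637402, running G = 5.629590
t=3: π = [0.3306, 0.3655, 0.3040], E[r] = 1.9734, γ^t·E[r] = 1.438600, running G = 7.068190
t=4: π = [0.3260, 0.3706, 0.3034], E[r] = 1.9774, γ^t·E[r] = 1.297363, running G = 8.365553
t=5: π = [0.3258, 0.3694, 0.3047], E[r] = 1.9789, γ^t·E[r] = 1.168517, running G = 9.534070
t=6: π = [0.3262, 0.3696, 0.3043], E[r] = 1.9781, γ^t·E[r] = 1.051232, running G = 10.585302
t=7: π = [0.3261, 0.3696, 0.3044], E[r] = 1.9783, γ^t·E[r] = 0.946210, running G = 11.531512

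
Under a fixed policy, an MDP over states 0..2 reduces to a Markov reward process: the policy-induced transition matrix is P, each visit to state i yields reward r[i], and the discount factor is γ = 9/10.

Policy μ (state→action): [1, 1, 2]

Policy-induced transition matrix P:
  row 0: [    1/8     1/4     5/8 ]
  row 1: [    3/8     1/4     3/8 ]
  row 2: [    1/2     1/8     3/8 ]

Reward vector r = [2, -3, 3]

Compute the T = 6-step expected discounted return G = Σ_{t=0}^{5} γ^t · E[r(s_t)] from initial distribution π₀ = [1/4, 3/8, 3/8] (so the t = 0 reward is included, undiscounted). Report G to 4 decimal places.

G = 5.9487

t=0: π = [0.2500, 0.3750, 0.3750], E[r] = 0.5000, γ^t·E[r] = 0.500000, running G = 0.500000
t=1: π = [0.3594, 0.2031, 0.4375], E[r] = 1.4219, γ^t·E[r] = 1.279688, running G = 1.779688
t=2: π = [0.3398, 0.1953, 0.4648], E[r] = 1.4883, γ^t·E[r] = 1.205508, running G = 2.985195
t=3: π = [0.3481, 0.1919, 0.4600], E[r] = 1.5005, γ^t·E[r] = 1.093856, running G = 4.079051
t=4: π = [0.3455, 0.1925, 0.4620], E[r] = 1.4995, γ^t·E[r] = 0.983830, running G = 5.062881
t=5: π = [0.3464, 0.1922, 0.4614], E[r] = 1.5001, γ^t·E[r] = 0.885816, running G = 5.948697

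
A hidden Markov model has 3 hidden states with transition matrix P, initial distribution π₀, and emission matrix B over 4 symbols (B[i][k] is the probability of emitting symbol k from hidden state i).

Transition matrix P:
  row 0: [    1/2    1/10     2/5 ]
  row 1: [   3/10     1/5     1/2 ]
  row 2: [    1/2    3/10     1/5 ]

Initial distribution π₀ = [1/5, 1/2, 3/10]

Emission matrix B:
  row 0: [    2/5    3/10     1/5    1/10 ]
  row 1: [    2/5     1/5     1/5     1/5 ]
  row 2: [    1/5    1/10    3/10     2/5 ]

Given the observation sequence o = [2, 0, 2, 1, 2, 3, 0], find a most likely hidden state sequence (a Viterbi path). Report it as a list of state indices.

t=0: δ = [4.000e-02, 1.000e-01, 9.000e-02]  (obs o_0=2)
t=1: δ = [1.800e-02, 1.080e-02, 1.000e-02]  ψ = [2, 2, 1]  (obs o_1=0)
t=2: δ = [1.800e-03, 6.000e-04, 2.160e-03]  ψ = [0, 2, 0]  (obs o_2=2)
t=3: δ = [3.240e-04, 1.296e-04, 7.200e-05]  ψ = [2, 2, 0]  (obs o_3=1)
t=4: δ = [3.240e-05, 6.480e-06, 3.888e-05]  ψ = [0, 0, 0]  (obs o_4=2)
t=5: δ = [1.944e-06, 2.333e-06, 5.184e-06]  ψ = [2, 2, 0]  (obs o_5=3)
t=6: δ = [1.037e-06, 6.221e-07, 2.333e-07]  ψ = [2, 2, 1]  (obs o_6=0)
backtrack: best end state = 0; path = [2, 0, 2, 0, 0, 2, 0]

path = [2, 0, 2, 0, 0, 2, 0]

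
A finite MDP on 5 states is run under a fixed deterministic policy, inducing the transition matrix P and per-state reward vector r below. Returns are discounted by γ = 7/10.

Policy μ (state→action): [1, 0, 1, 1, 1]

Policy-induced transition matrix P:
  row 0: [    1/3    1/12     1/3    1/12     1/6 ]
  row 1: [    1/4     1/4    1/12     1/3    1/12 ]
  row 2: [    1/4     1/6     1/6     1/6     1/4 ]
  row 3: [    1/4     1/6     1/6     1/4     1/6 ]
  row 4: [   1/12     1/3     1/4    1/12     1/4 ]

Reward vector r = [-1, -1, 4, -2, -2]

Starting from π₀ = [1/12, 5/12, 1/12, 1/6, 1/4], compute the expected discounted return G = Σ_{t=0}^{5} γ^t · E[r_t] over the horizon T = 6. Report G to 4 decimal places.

t=0: π = [0.0833, 0.4167, 0.0833, 0.1667, 0.2500], E[r] = -1.0000, γ^t·E[r] = -1.000000, running G = -1.000000
t=1: π = [0.2153, 0.2361, 0.1667, 0.2222, 0.1597], E[r] = -0.5486, γ^t·E[r] = -0.384028, running G = -1.384028
t=2: π = [0.2413, 0.1950, 0.1962, 0.1933, 0.1742], E[r] = -0.3866, γ^t·E[r] = -0.189421, running G = -1.573449
t=3: π = [0.2411, 0.1918, 0.2052, 0.1807, 0.1813], E[r] = -0.3362, γ^t·E[r] = -0.115309, running G = -1.688758
t=4: π = [0.2399, 0.1928, 0.2060, 0.1785, 0.1829], E[r] = -0.3315, γ^t·E[r] = -0.079605, running G = -1.768363
t=5: π = [0.2395, 0.1932, 0.2058, 0.1784, 0.1830], E[r] = -0.3323, γ^t·E[r] = -0.055856, running G = -1.824219

G = -1.8242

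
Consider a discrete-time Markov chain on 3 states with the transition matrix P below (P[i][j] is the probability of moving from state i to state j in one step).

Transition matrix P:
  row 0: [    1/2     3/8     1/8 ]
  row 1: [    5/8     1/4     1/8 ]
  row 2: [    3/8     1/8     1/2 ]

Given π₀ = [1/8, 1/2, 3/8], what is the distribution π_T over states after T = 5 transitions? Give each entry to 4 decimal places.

π = [0.5105, 0.2882, 0.2013]

t=0: π = [0.1250, 0.5000, 0.3750]
t=1: π = [0.5156, 0.2188, 0.2656]
t=2: π = [0.4941, 0.2813, 0.2246]
t=3: π = [0.5071, 0.2837, 0.2092]
t=4: π = [0.5093, 0.2872, 0.2035]
t=5: π = [0.5105, 0.2882, 0.2013]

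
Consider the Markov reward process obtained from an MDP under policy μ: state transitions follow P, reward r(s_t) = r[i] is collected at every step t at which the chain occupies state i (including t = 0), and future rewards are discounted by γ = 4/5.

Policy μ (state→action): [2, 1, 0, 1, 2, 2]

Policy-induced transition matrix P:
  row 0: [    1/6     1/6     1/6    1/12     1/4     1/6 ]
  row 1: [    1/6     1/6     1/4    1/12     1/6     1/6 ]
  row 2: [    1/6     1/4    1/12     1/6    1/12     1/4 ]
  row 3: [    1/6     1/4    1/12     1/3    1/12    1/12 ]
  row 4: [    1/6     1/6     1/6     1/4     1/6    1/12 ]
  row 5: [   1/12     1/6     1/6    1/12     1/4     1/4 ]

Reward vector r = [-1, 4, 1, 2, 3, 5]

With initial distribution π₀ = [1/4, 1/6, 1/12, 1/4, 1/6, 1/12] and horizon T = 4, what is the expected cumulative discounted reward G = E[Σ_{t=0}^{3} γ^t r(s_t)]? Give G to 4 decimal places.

t=0: π = [0.2500, 0.1667, 0.0833, 0.2500, 0.1667, 0.0833], E[r] = 1.9167, γ^t·E[r] = 1.916667, running G = 1.916667
t=1: π = [0.1597, 0.1944, 0.1528, 0.1806, 0.1667, 0.1458], E[r] = 2.3611, γ^t·E[r] = 1.888889, running G = 3.805556
t=2: π = [0.1545, 0.1944, 0.1551, 0.1690, 0.1644, 0.1626], E[r] = 2.4225, γ^t·E[r] = 1.550370, running G = 5.355926
t=3: π = [0.1531, 0.1937, 0.1559, 0.1659, 0.1661, 0.1654], E[r] = 2.4343, γ^t·E[r] = 1.246370, running G = 6.602296

G = 6.6023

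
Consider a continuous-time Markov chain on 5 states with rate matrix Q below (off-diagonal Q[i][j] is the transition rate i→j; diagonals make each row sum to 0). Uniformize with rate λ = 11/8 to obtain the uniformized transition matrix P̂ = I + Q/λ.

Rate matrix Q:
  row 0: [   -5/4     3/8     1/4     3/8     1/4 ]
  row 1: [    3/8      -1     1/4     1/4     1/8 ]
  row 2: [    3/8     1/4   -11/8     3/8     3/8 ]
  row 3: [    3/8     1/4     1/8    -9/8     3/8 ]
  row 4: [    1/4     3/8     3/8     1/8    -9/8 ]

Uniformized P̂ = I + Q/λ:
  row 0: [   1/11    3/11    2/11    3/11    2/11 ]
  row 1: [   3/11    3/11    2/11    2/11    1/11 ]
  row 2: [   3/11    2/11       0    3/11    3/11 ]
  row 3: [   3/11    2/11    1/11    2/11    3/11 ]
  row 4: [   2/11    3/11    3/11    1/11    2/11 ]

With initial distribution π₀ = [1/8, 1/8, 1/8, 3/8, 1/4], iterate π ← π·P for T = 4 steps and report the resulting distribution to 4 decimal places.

π = [0.2158, 0.2408, 0.1535, 0.1980, 0.1918]

t=0: π = [0.1250, 0.1250, 0.1250, 0.3750, 0.2500]
t=1: π = [0.2273, 0.2273, 0.1477, 0.1818, 0.2159]
t=2: π = [0.2118, 0.2428, 0.1581, 0.1963, 0.1911]
t=3: π = [0.2168, 0.2405, 0.1526, 0.1981, 0.1920]
t=4: π = [0.2158, 0.2408, 0.1535, 0.1980, 0.1918]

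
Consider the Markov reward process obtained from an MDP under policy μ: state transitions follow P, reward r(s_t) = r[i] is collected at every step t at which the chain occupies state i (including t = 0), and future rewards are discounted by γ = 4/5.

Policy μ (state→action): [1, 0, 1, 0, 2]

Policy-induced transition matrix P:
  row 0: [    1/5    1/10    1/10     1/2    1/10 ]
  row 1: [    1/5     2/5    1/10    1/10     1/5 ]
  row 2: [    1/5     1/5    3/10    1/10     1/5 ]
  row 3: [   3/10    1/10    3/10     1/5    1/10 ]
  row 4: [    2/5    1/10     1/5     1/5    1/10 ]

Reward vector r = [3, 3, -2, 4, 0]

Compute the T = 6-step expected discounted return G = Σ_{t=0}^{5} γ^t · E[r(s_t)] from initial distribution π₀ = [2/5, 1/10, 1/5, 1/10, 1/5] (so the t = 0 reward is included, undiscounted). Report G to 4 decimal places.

G = 6.5243

t=0: π = [0.4000, 0.1000, 0.2000, 0.1000, 0.2000], E[r] = 1.5000, γ^t·E[r] = 1.500000, running G = 1.500000
t=1: π = [0.2500, 0.1500, 0.1800, 0.2900, 0.1300], E[r] = 2.0000, γ^t·E[r] = 1.600000, running G = 3.100000
t=2: π = [0.2550, 0.1630, 0.2070, 0.2420, 0.1330], E[r] = 1.8080, γ^t·E[r] = 1.157120, running G = 4.257120
t=3: π = [0.2508, 0.1696, 0.2031, 0.2395, 0.1370], E[r] = 1.8130, γ^t·E[r] = 0.928256, running G = 5.185376
t=4: π = [0.2514, 0.1712, 0.2022, 0.2380, 0.1373], E[r] = 1.8151, γ^t·E[r] = 0.743449, running G = 5.928825
t=5: π = [0.2513, 0.1716, 0.2018, 0.2381, 0.1373], E[r] = 1.8172, γ^t·E[r] = 0.595465, running G = 6.524290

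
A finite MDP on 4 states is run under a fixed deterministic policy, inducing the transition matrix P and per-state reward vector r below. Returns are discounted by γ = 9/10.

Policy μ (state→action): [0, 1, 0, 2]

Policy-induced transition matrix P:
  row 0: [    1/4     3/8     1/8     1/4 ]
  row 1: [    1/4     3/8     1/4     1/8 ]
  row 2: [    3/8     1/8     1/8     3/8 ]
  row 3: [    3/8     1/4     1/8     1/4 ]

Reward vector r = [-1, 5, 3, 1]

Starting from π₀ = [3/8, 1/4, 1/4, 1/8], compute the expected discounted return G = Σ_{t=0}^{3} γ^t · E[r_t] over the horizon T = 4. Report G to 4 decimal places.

G = 6.4591

t=0: π = [0.3750, 0.2500, 0.2500, 0.1250], E[r] = 1.7500, γ^t·E[r] = 1.750000, running G = 1.750000
t=1: π = [0.2969, 0.2969, 0.1563, 0.2500], E[r] = 1.9063, γ^t·E[r] = 1.715625, running G = 3.465625
t=2: π = [0.3008, 0.3047, 0.1621, 0.2324], E[r] = 1.9414, γ^t·E[r] = 1.572539, running G = 5.038164
t=3: π = [0.2993, 0.3054, 0.1631, 0.2322], E[r] = 1.9492, γ^t·E[r] = 1.420980, running G = 6.459145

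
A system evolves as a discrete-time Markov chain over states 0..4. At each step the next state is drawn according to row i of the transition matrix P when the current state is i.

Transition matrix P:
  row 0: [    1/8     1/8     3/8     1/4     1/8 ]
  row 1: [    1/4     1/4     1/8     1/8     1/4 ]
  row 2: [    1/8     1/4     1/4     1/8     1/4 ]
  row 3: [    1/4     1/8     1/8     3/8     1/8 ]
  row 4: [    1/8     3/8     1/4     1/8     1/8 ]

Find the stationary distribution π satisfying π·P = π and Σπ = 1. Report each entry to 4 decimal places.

π = [0.1778, 0.2258, 0.2195, 0.1963, 0.1807]

Balance equations π_j = Σ_i π_i·P[i][j]:
  π_0 = 1/8·π_0 + 1/4·π_1 + 1/8·π_2 + 1/4·π_3 + 1/8·π_4
  π_1 = 1/8·π_0 + 1/4·π_1 + 1/4·π_2 + 1/8·π_3 + 3/8·π_4
  π_2 = 3/8·π_0 + 1/8·π_1 + 1/4·π_2 + 1/8·π_3 + 1/4·π_4
  π_3 = 1/4·π_0 + 1/8·π_1 + 1/8·π_2 + 3/8·π_3 + 1/8·π_4
  normalize: π_0 + π_1 + π_2 + π_3 + π_4 = 1
Solving the linear system gives exactly π = [307/1727, 390/1727, 379/1727, 339/1727, 312/1727].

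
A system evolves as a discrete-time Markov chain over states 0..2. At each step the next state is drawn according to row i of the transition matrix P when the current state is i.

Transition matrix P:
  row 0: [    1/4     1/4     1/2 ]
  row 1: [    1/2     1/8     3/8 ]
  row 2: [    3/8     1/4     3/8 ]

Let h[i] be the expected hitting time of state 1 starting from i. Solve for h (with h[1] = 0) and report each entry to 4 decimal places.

h = [4.0000, 0.0000, 4.0000]

First-step conditioning: h[1] = 0; for i ≠ 1, h[i] = 1 + Σ_k P[i][k]·h[k].
  h[0] = 1 + 1/4·h[0] + 1/2·h[2]
  h[2] = 1 + 3/8·h[0] + 3/8·h[2]
Solving the 2×2 linear system over states ≠ 1 gives exactly h = [4, 0, 4] (h[1] = 0 is the target).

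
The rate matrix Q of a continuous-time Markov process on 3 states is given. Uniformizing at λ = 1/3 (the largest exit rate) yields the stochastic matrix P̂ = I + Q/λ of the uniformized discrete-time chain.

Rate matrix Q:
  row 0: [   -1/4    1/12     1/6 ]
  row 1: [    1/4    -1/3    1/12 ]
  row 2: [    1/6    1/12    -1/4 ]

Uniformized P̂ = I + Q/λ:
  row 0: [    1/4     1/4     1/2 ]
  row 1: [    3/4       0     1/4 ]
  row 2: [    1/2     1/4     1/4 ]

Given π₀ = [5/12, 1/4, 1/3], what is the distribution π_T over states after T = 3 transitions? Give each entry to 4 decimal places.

t=0: π = [0.4167, 0.2500, 0.3333]
t=1: π = [0.4583, 0.1875, 0.3542]
t=2: π = [0.4323, 0.2031, 0.3646]
t=3: π = [0.4427, 0.1992, 0.3581]

π = [0.4427, 0.1992, 0.3581]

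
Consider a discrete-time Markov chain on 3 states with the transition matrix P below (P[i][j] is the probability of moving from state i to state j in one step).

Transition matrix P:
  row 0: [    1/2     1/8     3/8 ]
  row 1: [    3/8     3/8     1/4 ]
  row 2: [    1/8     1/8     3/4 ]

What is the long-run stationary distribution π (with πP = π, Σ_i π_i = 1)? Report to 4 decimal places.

π = [0.2667, 0.1667, 0.5667]

Balance equations π_j = Σ_i π_i·P[i][j]:
  π_0 = 1/2·π_0 + 3/8·π_1 + 1/8·π_2
  π_1 = 1/8·π_0 + 3/8·π_1 + 1/8·π_2
  normalize: π_0 + π_1 + π_2 = 1
Solving the linear system gives exactly π = [4/15, 1/6, 17/30].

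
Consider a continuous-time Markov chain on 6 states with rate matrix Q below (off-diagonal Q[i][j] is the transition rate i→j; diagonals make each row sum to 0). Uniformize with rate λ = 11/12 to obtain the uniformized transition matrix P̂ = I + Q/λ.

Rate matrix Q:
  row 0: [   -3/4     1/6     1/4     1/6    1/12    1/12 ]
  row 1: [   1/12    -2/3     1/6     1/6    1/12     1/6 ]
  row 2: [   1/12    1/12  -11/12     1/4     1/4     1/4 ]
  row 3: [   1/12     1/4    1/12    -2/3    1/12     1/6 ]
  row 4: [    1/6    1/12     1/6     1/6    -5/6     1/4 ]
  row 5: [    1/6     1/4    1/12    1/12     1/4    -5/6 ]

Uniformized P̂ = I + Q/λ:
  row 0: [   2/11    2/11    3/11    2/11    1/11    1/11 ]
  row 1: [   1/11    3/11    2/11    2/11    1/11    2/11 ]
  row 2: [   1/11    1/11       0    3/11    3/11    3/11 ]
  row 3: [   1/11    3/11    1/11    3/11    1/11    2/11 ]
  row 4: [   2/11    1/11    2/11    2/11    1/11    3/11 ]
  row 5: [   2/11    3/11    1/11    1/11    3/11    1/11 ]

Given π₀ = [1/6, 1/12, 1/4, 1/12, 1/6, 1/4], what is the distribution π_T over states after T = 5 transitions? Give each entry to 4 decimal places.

π = [0.1327, 0.2091, 0.1352, 0.1956, 0.1481, 0.1792]

t=0: π = [0.1667, 0.0833, 0.2500, 0.0833, 0.1667, 0.2500]
t=1: π = [0.1439, 0.1818, 0.1212, 0.1894, 0.1818, 0.1818]
t=2: π = [0.1371, 0.2045, 0.1391, 0.1935, 0.1460, 0.1798]
t=3: π = [0.1330, 0.2084, 0.1350, 0.1957, 0.1489, 0.1789]
t=4: π = [0.1328, 0.2090, 0.1353, 0.1956, 0.1480, 0.1793]
t=5: π = [0.1327, 0.2091, 0.1352, 0.1956, 0.1481, 0.1792]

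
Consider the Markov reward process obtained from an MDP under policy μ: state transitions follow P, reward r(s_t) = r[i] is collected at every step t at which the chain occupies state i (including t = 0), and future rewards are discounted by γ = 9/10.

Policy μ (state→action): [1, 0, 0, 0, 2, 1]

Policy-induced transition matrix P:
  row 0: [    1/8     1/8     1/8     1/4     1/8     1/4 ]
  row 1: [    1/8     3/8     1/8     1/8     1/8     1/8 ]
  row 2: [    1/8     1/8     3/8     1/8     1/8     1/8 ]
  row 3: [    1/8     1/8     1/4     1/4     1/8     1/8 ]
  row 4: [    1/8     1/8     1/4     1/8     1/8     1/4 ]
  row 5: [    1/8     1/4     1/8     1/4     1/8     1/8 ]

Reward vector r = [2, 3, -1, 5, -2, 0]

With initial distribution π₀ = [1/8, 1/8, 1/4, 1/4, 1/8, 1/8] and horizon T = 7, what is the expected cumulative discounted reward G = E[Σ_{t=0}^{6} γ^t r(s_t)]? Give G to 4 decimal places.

t=0: π = [0.1250, 0.1250, 0.2500, 0.2500, 0.1250, 0.1250], E[r] = 1.3750, γ^t·E[r] = 1.375000, running G = 1.375000
t=1: π = [0.1250, 0.1719, 0.2344, 0.1875, 0.1250, 0.1563], E[r] = 1.2188, γ^t·E[r] = 1.096875, running G = 2.471875
t=2: π = [0.1250, 0.1875, 0.2227, 0.1836, 0.1250, 0.1563], E[r] = 1.2578, γ^t·E[r] = 1.018828, running G = 3.490703
t=3: π = [0.1250, 0.1914, 0.2192, 0.1831, 0.1250, 0.1563], E[r] = 1.2705, γ^t·E[r] = 0.926200, running G = 4.416903
t=4: π = [0.1250, 0.1924, 0.2183, 0.1830, 0.1250, 0.1563], E[r] = 1.2740, γ^t·E[r] = 0.835903, running G = 5.252806
t=5: π = [0.1250, 0.1926, 0.2181, 0.1830, 0.1250, 0.1563], E[r] = 1.2750, γ^t·E[r] = 0.752862, running G = 6.005668
t=6: π = [0.1250, 0.1927, 0.2180, 0.1830, 0.1250, 0.1563], E[r] = 1.2752, γ^t·E[r] = 0.677703, running G = 6.683371

G = 6.6834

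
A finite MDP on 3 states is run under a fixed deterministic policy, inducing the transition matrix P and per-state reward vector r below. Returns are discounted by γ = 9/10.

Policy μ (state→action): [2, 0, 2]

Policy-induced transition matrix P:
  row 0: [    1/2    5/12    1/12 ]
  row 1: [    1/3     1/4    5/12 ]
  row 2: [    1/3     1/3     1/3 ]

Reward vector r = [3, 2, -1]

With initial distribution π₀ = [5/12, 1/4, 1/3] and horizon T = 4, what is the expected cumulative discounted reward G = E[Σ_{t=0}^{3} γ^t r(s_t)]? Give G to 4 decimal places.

t=0: π = [0.4167, 0.2500, 0.3333], E[r] = 1.4167, γ^t·E[r] = 1.416667, running G = 1.416667
t=1: π = [0.4028, 0.3472, 0.2500], E[r] = 1.6528, γ^t·E[r] = 1.487500, running G = 2.904167
t=2: π = [0.4005, 0.3380, 0.2616], E[r] = 1.6157, γ^t·E[r] = 1.308750, running G = 4.212917
t=3: π = [0.4001, 0.3385, 0.2614], E[r] = 1.6159, γ^t·E[r] = 1.178016, running G = 5.390932

G = 5.3909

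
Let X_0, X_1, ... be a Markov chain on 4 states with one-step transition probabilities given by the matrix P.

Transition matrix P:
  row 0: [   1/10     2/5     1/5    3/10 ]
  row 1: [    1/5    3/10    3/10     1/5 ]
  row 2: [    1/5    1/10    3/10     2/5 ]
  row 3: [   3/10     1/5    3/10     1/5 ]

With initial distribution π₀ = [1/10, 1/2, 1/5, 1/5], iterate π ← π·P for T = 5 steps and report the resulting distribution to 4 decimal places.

π = [0.2070, 0.2372, 0.2793, 0.2765]

t=0: π = [0.1000, 0.5000, 0.2000, 0.2000]
t=1: π = [0.2100, 0.2500, 0.2900, 0.2500]
t=2: π = [0.2040, 0.2380, 0.2790, 0.2790]
t=3: π = [0.2075, 0.2367, 0.2796, 0.2762]
t=4: π = [0.2069, 0.2372, 0.2793, 0.2767]
t=5: π = [0.2070, 0.2372, 0.2793, 0.2765]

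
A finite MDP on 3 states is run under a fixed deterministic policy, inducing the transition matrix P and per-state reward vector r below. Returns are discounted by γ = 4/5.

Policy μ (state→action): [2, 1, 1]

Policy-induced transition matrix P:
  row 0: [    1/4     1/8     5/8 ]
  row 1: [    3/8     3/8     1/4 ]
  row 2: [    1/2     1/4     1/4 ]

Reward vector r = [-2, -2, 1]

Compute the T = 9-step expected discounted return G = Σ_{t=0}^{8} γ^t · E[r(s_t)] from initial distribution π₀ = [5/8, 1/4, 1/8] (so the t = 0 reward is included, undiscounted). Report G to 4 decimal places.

G = -4.1886

t=0: π = [0.6250, 0.2500, 0.1250], E[r] = -1.6250, γ^t·E[r] = -1.625000, running G = -1.625000
t=1: π = [0.3125, 0.2031, 0.4844], E[r] = -0.5469, γ^t·E[r] = -0.437500, running G = -2.062500
t=2: π = [0.3965, 0.2363, 0.3672], E[r] = -0.8984, γ^t·E[r] = -0.575000, running G = -2.637500
t=3: π = [0.3713, 0.2300, 0.3987], E[r] = -0.8040, γ^t·E[r] = -0.411625, running G = -3.049125
t=4: π = [0.3784, 0.2323, 0.3893], E[r] = -0.8322, γ^t·E[r] = -0.340888, running G = -3.390013
t=5: π = [0.3764, 0.2317, 0.3919], E[r] = -0.8243, γ^t·E[r] = -0.270100, running G = -3.660113
t=6: π = [0.3769, 0.2319, 0.3911], E[r] = -0.8266, γ^t·E[r] = -0.216689, running G = -3.876801
t=7: π = [0.3768, 0.2319, 0.3914], E[r] = -0.8259, γ^t·E[r] = -0.173212, running G = -4.050013
t=8: π = [0.3768, 0.2319, 0.3913], E[r] = -0.8261, γ^t·E[r] = -0.138602, running G = -4.188614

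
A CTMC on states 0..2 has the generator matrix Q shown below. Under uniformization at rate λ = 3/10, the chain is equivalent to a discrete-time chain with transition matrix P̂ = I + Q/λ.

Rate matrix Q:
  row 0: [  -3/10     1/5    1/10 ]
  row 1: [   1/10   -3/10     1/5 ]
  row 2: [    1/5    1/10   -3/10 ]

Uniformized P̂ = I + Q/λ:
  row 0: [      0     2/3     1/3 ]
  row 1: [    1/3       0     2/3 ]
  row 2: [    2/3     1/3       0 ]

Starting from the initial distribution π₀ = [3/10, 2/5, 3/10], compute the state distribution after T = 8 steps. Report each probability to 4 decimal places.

π = [0.3329, 0.3329, 0.3342]

t=0: π = [0.3000, 0.4000, 0.3000]
t=1: π = [0.3333, 0.3000, 0.3667]
t=2: π = [0.3444, 0.3444, 0.3111]
t=3: π = [0.3222, 0.3333, 0.3444]
t=4: π = [0.3407, 0.3296, 0.3296]
t=5: π = [0.3296, 0.3370, 0.3333]
t=6: π = [0.3346, 0.3309, 0.3346]
t=7: π = [0.3333, 0.3346, 0.3321]
t=8: π = [0.3329, 0.3329, 0.3342]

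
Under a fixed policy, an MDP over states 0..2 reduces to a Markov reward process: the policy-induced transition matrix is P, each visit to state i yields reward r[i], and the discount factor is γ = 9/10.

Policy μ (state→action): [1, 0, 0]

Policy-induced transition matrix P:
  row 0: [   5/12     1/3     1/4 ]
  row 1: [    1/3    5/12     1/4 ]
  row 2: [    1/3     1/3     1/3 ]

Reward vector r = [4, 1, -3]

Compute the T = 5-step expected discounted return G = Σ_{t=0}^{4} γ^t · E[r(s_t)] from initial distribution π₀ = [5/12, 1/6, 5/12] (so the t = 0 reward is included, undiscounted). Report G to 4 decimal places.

G = 3.6447

t=0: π = [0.4167, 0.1667, 0.4167], E[r] = 0.5833, γ^t·E[r] = 0.583333, running G = 0.583333
t=1: π = [0.3681, 0.3472, 0.2847], E[r] = 0.9653, γ^t·E[r] = 0.868750, running G = 1.452083
t=2: π = [0.3640, 0.3623, 0.2737], E[r] = 0.9971, γ^t·E[r] = 0.807656, running G = 2.259740
t=3: π = [0.3637, 0.3635, 0.2728], E[r] = 0.9998, γ^t·E[r] = 0.728824, running G = 2.988564
t=4: π = [0.3636, 0.3636, 0.2727], E[r] = 1.0000, γ^t·E[r] = 0.656087, running G = 3.644651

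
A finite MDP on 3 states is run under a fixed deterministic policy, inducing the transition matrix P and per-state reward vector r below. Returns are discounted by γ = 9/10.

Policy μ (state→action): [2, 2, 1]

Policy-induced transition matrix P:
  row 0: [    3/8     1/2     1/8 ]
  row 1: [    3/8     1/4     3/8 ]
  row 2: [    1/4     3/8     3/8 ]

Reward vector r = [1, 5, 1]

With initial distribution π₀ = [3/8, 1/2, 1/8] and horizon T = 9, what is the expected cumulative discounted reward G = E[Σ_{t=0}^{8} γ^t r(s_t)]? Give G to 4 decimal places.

G = 15.7024

t=0: π = [0.3750, 0.5000, 0.1250], E[r] = 3.0000, γ^t·E[r] = 3.000000, running G = 3.000000
t=1: π = [0.3594, 0.3594, 0.2813], E[r] = 2.4375, γ^t·E[r] = 2.193750, running G = 5.193750
t=2: π = [0.3398, 0.3750, 0.2852], E[r] = 2.5000, γ^t·E[r] = 2.025000, running G = 7.218750
t=3: π = [0.3394, 0.3706, 0.2900], E[r] = 2.4824, γ^t·E[r] = 1.809686, running G = 9.028436
t=4: π = [0.3387, 0.3711, 0.2902], E[r] = 2.4844, γ^t·E[r] = 1.629998, running G = 10.658434
t=5: π = [0.3387, 0.3710, 0.2903], E[r] = 2.4838, γ^t·E[r] = 1.466674, running G = 12.125108
t=6: π = [0.3387, 0.3710, 0.2903], E[r] = 2.4839, γ^t·E[r] = 1.320039, running G = 13.445147
t=7: π = [0.3387, 0.3710, 0.2903], E[r] = 2.4839, γ^t·E[r] = 1.188027, running G = 14.633175
t=8: π = [0.3387, 0.3710, 0.2903], E[r] = 2.4839, γ^t·E[r] = 1.069225, running G = 15.702400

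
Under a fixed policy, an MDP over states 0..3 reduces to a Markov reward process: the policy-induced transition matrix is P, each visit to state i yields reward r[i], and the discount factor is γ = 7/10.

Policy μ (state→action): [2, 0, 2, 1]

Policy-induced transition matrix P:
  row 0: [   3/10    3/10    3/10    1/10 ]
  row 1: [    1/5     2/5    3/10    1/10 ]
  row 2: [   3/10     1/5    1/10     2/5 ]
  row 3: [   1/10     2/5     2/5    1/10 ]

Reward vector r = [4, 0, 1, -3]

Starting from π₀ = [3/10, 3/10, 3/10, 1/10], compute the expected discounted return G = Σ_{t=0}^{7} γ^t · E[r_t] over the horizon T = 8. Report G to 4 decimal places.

G = 2.6244

t=0: π = [0.3000, 0.3000, 0.3000, 0.1000], E[r] = 1.2000, γ^t·E[r] = 1.200000, running G = 1.200000
t=1: π = [0.2500, 0.3100, 0.2500, 0.1900], E[r] = 0.6800, γ^t·E[r] = 0.476000, running G = 1.676000
t=2: π = [0.2310, 0.3250, 0.2690, 0.1750], E[r] = 0.6680, γ^t·E[r] = 0.327320, running G = 2.003320
t=3: π = [0.2325, 0.3231, 0.2637, 0.1807], E[r] = 0.6516, γ^t·E[r] = 0.223499, running G = 2.226819
t=4: π = [0.2316, 0.3240, 0.2653, 0.1791], E[r] = 0.6542, γ^t·E[r] = 0.157073, running G = 2.383892
t=5: π = [0.2318, 0.3238, 0.2648, 0.1796], E[r] = 0.6532, γ^t·E[r] = 0.109776, running G = 2.493668
t=6: π = [0.2317, 0.3239, 0.2650, 0.1795], E[r] = 0.6534, γ^t·E[r] = 0.076877, running G = 2.570545
t=7: π = [0.2317, 0.3238, 0.2649, 0.1795], E[r] = 0.6534, γ^t·E[r] = 0.053806, running G = 2.624351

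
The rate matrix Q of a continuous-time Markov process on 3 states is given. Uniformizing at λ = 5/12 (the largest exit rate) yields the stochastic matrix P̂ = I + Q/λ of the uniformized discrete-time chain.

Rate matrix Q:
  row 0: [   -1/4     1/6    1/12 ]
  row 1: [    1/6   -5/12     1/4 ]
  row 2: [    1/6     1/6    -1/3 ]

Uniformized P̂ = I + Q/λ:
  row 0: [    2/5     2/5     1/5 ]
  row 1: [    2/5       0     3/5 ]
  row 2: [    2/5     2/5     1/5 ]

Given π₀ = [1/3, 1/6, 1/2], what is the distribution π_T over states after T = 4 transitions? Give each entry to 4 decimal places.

π = [0.4000, 0.2827, 0.3173]

t=0: π = [0.3333, 0.1667, 0.5000]
t=1: π = [0.4000, 0.3333, 0.2667]
t=2: π = [0.4000, 0.2667, 0.3333]
t=3: π = [0.4000, 0.2933, 0.3067]
t=4: π = [0.4000, 0.2827, 0.3173]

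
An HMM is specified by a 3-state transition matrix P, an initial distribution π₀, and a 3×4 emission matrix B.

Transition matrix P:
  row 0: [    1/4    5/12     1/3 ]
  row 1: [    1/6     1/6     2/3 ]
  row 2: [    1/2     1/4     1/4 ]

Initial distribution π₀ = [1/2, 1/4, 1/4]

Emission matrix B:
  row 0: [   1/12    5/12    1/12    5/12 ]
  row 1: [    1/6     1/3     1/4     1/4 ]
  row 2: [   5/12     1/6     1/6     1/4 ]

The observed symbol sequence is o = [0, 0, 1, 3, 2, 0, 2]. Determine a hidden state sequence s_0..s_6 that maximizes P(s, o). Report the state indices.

t=0: δ = [4.167e-02, 4.167e-02, 1.042e-01]  (obs o_0=0)
t=1: δ = [4.340e-03, 4.340e-03, 1.157e-02]  ψ = [2, 2, 1]  (obs o_1=0)
t=2: δ = [2.411e-03, 9.645e-04, 4.823e-04]  ψ = [2, 2, 1]  (obs o_2=1)
t=3: δ = [2.512e-04, 2.512e-04, 2.009e-04]  ψ = [0, 0, 0]  (obs o_3=3)
t=4: δ = [8.372e-06, 2.616e-05, 2.791e-05]  ψ = [2, 0, 1]  (obs o_4=2)
t=5: δ = [1.163e-06, 1.163e-06, 7.268e-06]  ψ = [2, 2, 1]  (obs o_5=0)
t=6: δ = [3.028e-07, 4.542e-07, 3.028e-07]  ψ = [2, 2, 2]  (obs o_6=2)
backtrack: best end state = 1; path = [1, 2, 0, 0, 1, 2, 1]

path = [1, 2, 0, 0, 1, 2, 1]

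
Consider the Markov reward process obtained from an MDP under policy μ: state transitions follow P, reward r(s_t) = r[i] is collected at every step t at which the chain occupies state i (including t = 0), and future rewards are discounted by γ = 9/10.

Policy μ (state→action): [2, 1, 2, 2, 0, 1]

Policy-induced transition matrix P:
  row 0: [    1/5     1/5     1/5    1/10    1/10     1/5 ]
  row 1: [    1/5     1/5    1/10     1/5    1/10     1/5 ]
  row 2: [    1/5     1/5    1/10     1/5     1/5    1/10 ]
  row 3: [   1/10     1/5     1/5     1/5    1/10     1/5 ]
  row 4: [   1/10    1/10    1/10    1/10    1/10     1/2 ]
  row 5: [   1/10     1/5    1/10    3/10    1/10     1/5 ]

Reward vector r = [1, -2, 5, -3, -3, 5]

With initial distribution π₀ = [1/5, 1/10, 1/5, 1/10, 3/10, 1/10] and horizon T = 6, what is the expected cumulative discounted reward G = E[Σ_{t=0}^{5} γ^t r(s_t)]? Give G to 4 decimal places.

t=0: π = [0.2000, 0.1000, 0.2000, 0.1000, 0.3000, 0.1000], E[r] = 0.3000, γ^t·E[r] = 0.300000, running G = 0.300000
t=1: π = [0.1500, 0.1700, 0.1300, 0.1600, 0.1200, 0.2700], E[r] = 0.9700, γ^t·E[r] = 0.873000, running G = 1.173000
t=2: π = [0.1450, 0.1880, 0.1310, 0.2000, 0.1130, 0.2230], E[r] = 0.6000, γ^t·E[r] = 0.486000, running G = 1.659000
t=3: π = [0.1464, 0.1887, 0.1345, 0.1965, 0.1131, 0.2208], E[r] = 0.6167, γ^t·E[r] = 0.449574, running G = 2.108574
t=4: π = [0.1470, 0.1887, 0.1343, 0.1961, 0.1135, 0.2205], E[r] = 0.6147, γ^t·E[r] = 0.403298, running G = 2.511872
t=5: π = [0.1470, 0.1887, 0.1343, 0.1960, 0.1134, 0.2206], E[r] = 0.6160, γ^t·E[r] = 0.363713, running G = 2.875585

G = 2.8756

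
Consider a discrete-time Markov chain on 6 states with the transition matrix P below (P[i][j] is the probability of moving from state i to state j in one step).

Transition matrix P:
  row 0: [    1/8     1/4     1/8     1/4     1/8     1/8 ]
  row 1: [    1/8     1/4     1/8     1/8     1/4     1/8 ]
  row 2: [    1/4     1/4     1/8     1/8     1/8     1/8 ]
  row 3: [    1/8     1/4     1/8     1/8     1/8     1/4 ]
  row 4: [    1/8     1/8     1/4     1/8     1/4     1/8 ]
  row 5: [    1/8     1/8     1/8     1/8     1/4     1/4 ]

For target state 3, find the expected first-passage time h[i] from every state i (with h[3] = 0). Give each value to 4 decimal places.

h = [6.1208, 6.9933, 6.8859, 0.0000, 6.9799, 6.9933]

First-step conditioning: h[3] = 0; for i ≠ 3, h[i] = 1 + Σ_k P[i][k]·h[k].
  h[0] = 1 + 1/8·h[0] + 1/4·h[1] + 1/8·h[2] + 1/8·h[4] + 1/8·h[5]
  h[1] = 1 + 1/8·h[0] + 1/4·h[1] + 1/8·h[2] + 1/4·h[4] + 1/8·h[5]
  h[2] = 1 + 1/4·h[0] + 1/4·h[1] + 1/8·h[2] + 1/8·h[4] + 1/8·h[5]
  h[4] = 1 + 1/8·h[0] + 1/8·h[1] + 1/4·h[2] + 1/4·h[4] + 1/8·h[5]
  h[5] = 1 + 1/8·h[0] + 1/8·h[1] + 1/8·h[2] + 1/4·h[4] + 1/4·h[5]
Solving the 5×5 linear system over states ≠ 3 gives exactly h = [912/149, 1042/149, 1026/149, 0, 1040/149, 1042/149] (h[3] = 0 is the target).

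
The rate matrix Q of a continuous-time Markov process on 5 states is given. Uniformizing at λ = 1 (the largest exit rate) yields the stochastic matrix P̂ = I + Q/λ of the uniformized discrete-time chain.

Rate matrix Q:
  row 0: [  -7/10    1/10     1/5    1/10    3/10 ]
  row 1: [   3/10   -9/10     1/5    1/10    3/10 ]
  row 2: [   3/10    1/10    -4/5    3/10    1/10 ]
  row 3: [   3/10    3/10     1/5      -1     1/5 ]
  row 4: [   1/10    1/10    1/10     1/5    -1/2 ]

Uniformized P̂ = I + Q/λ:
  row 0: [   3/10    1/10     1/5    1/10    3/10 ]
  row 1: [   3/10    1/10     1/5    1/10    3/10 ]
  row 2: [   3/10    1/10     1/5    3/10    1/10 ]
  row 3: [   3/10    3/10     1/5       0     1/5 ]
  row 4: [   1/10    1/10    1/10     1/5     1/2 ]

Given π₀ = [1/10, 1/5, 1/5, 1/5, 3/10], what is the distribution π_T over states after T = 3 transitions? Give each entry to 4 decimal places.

π = [0.2378, 0.1298, 0.1689, 0.1502, 0.3133]

t=0: π = [0.1000, 0.2000, 0.2000, 0.2000, 0.3000]
t=1: π = [0.2400, 0.1400, 0.1700, 0.1500, 0.3000]
t=2: π = [0.2400, 0.1300, 0.1700, 0.1490, 0.3110]
t=3: π = [0.2378, 0.1298, 0.1689, 0.1502, 0.3133]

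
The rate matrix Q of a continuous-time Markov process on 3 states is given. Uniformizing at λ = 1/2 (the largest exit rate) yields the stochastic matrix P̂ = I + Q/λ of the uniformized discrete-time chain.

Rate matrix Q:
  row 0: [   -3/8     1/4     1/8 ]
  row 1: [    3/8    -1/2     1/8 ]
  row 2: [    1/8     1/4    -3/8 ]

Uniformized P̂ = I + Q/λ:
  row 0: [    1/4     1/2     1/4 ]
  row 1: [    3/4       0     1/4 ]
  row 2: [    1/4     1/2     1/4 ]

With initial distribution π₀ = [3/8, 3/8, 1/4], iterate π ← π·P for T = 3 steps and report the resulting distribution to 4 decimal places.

π = [0.4219, 0.3281, 0.2500]

t=0: π = [0.3750, 0.3750, 0.2500]
t=1: π = [0.4375, 0.3125, 0.2500]
t=2: π = [0.4063, 0.3438, 0.2500]
t=3: π = [0.4219, 0.3281, 0.2500]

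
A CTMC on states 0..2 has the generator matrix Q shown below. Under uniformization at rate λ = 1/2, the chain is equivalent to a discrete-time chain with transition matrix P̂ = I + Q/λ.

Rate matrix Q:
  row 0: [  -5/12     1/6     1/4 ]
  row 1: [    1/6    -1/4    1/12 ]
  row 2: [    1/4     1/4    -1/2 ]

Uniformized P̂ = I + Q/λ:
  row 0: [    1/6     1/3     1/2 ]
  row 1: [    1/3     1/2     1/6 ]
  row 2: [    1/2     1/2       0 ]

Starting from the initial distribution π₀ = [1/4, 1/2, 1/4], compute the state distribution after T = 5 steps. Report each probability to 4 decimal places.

t=0: π = [0.2500, 0.5000, 0.2500]
t=1: π = [0.3333, 0.4583, 0.2083]
t=2: π = [0.3125, 0.4444, 0.2431]
t=3: π = [0.3218, 0.4479, 0.2303]
t=4: π = [0.3181, 0.4464, 0.2355]
t=5: π = [0.3196, 0.4470, 0.2334]

π = [0.3196, 0.4470, 0.2334]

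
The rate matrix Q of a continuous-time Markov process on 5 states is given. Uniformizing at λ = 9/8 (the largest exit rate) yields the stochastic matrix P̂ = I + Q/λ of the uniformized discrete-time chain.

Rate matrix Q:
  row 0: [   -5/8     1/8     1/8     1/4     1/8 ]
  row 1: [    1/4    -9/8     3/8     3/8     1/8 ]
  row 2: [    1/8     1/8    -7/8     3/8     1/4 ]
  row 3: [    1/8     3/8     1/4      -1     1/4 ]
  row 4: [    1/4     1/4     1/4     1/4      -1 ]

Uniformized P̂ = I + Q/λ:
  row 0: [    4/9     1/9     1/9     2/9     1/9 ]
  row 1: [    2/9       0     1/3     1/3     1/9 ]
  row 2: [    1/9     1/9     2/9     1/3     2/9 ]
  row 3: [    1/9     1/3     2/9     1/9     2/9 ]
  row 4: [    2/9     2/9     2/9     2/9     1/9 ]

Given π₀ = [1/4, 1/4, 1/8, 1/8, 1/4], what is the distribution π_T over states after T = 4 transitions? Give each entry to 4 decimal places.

t=0: π = [0.2500, 0.2500, 0.1250, 0.1250, 0.2500]
t=1: π = [0.2500, 0.1389, 0.2222, 0.2500, 0.1389]
t=2: π = [0.2253, 0.1667, 0.2099, 0.2346, 0.1636]
t=3: π = [0.2229, 0.1629, 0.2157, 0.2380, 0.1605]
t=4: π = [0.2213, 0.1637, 0.2156, 0.2378, 0.1615]

π = [0.2213, 0.1637, 0.2156, 0.2378, 0.1615]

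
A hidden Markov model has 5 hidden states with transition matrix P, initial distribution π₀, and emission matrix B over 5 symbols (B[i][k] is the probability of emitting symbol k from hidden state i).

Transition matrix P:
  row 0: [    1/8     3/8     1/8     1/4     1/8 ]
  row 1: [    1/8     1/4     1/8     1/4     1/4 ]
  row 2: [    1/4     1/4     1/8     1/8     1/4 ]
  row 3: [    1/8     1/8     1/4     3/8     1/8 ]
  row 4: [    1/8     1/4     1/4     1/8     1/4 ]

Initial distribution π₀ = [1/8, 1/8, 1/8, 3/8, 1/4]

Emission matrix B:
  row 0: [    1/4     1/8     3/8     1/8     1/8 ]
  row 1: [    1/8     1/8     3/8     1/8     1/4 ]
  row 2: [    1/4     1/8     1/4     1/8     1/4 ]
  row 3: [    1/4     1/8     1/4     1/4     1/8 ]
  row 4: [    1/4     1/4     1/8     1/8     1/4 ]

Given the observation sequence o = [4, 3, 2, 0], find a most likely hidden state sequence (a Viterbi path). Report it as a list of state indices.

t=0: δ = [1.562e-02, 3.125e-02, 3.125e-02, 4.688e-02, 6.250e-02]  (obs o_0=4)
t=1: δ = [9.766e-04, 1.953e-03, 1.953e-03, 4.395e-03, 1.953e-03]  ψ = [2, 4, 4, 3, 4]  (obs o_1=3)
t=2: δ = [2.060e-04, 2.060e-04, 2.747e-04, 4.120e-04, 6.866e-05]  ψ = [3, 3, 3, 3, 3]  (obs o_2=2)
t=3: δ = [1.717e-05, 9.656e-06, 2.575e-05, 3.862e-05, 1.717e-05]  ψ = [2, 0, 3, 3, 2]  (obs o_3=0)
backtrack: best end state = 3; path = [3, 3, 3, 3]

path = [3, 3, 3, 3]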